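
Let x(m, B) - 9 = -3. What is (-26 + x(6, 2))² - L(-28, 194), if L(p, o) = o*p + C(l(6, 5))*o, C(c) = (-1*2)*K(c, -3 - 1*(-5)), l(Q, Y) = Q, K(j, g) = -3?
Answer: 4668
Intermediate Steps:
x(m, B) = 6 (x(m, B) = 9 - 3 = 6)
C(c) = 6 (C(c) = -1*2*(-3) = -2*(-3) = 6)
L(p, o) = 6*o + o*p (L(p, o) = o*p + 6*o = 6*o + o*p)
(-26 + x(6, 2))² - L(-28, 194) = (-26 + 6)² - 194*(6 - 28) = (-20)² - 194*(-22) = 400 - 1*(-4268) = 400 + 4268 = 4668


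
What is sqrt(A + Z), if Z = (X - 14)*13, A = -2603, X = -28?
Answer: I*sqrt(3149) ≈ 56.116*I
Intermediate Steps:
Z = -546 (Z = (-28 - 14)*13 = -42*13 = -546)
sqrt(A + Z) = sqrt(-2603 - 546) = sqrt(-3149) = I*sqrt(3149)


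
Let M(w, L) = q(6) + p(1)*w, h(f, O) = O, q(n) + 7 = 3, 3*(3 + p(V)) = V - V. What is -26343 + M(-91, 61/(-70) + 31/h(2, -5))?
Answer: -26074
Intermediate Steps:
p(V) = -3 (p(V) = -3 + (V - V)/3 = -3 + (1/3)*0 = -3 + 0 = -3)
q(n) = -4 (q(n) = -7 + 3 = -4)
M(w, L) = -4 - 3*w
-26343 + M(-91, 61/(-70) + 31/h(2, -5)) = -26343 + (-4 - 3*(-91)) = -26343 + (-4 + 273) = -26343 + 269 = -26074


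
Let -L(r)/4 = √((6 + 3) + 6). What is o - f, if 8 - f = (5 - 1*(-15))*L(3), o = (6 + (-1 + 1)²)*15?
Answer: 82 - 80*√15 ≈ -227.84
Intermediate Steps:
L(r) = -4*√15 (L(r) = -4*√((6 + 3) + 6) = -4*√(9 + 6) = -4*√15)
o = 90 (o = (6 + 0²)*15 = (6 + 0)*15 = 6*15 = 90)
f = 8 + 80*√15 (f = 8 - (5 - 1*(-15))*(-4*√15) = 8 - (5 + 15)*(-4*√15) = 8 - 20*(-4*√15) = 8 - (-80)*√15 = 8 + 80*√15 ≈ 317.84)
o - f = 90 - (8 + 80*√15) = 90 + (-8 - 80*√15) = 82 - 80*√15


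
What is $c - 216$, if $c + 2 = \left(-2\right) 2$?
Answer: $-222$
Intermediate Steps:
$c = -6$ ($c = -2 - 4 = -6$)
$c - 216 = -6 - 216 = -222$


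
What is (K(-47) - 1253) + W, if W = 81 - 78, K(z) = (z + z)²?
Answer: 7586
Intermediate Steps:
K(z) = 4*z² (K(z) = (2*z)² = 4*z²)
W = 3
(K(-47) - 1253) + W = (4*(-47)² - 1253) + 3 = (4*2209 - 1253) + 3 = (8836 - 1253) + 3 = 7583 + 3 = 7586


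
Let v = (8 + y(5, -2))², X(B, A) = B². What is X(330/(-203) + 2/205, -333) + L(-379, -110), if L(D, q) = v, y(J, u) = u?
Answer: 66866851636/1731808225 ≈ 38.611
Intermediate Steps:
v = 36 (v = (8 - 2)² = 6² = 36)
L(D, q) = 36
X(330/(-203) + 2/205, -333) + L(-379, -110) = (330/(-203) + 2/205)² + 36 = (330*(-1/203) + 2*(1/205))² + 36 = (-330/203 + 2/205)² + 36 = (-67244/41615)² + 36 = 4521755536/1731808225 + 36 = 66866851636/1731808225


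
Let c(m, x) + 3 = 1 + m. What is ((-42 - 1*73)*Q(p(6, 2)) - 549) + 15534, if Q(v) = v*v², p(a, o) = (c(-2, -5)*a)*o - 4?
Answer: 16184905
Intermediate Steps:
c(m, x) = -2 + m (c(m, x) = -3 + (1 + m) = -2 + m)
p(a, o) = -4 - 4*a*o (p(a, o) = ((-2 - 2)*a)*o - 4 = (-4*a)*o - 4 = -4*a*o - 4 = -4 - 4*a*o)
Q(v) = v³
((-42 - 1*73)*Q(p(6, 2)) - 549) + 15534 = ((-42 - 1*73)*(-4 - 4*6*2)³ - 549) + 15534 = ((-42 - 73)*(-4 - 48)³ - 549) + 15534 = (-115*(-52)³ - 549) + 15534 = (-115*(-140608) - 549) + 15534 = (16169920 - 549) + 15534 = 16169371 + 15534 = 16184905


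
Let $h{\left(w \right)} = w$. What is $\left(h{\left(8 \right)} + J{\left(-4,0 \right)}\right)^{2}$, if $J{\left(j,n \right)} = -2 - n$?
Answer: $36$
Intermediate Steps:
$\left(h{\left(8 \right)} + J{\left(-4,0 \right)}\right)^{2} = \left(8 - 2\right)^{2} = 6^{2} = 36$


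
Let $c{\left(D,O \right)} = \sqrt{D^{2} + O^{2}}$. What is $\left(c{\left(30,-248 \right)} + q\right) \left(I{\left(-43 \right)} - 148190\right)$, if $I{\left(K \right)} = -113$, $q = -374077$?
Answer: $55476741331 - 296606 \sqrt{15601} \approx 5.544 \cdot 10^{10}$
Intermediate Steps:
$\left(c{\left(30,-248 \right)} + q\right) \left(I{\left(-43 \right)} - 148190\right) = \left(\sqrt{30^{2} + \left(-248\right)^{2}} - 374077\right) \left(-113 - 148190\right) = \left(\sqrt{900 + 61504} - 374077\right) \left(-148303\right) = \left(\sqrt{62404} - 374077\right) \left(-148303\right) = \left(2 \sqrt{15601} - 374077\right) \left(-148303\right) = \left(-374077 + 2 \sqrt{15601}\right) \left(-148303\right) = 55476741331 - 296606 \sqrt{15601}$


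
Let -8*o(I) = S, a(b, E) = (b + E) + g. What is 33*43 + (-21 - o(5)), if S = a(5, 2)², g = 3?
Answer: 2821/2 ≈ 1410.5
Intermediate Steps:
a(b, E) = 3 + E + b (a(b, E) = (b + E) + 3 = (E + b) + 3 = 3 + E + b)
S = 100 (S = (3 + 2 + 5)² = 10² = 100)
o(I) = -25/2 (o(I) = -⅛*100 = -25/2)
33*43 + (-21 - o(5)) = 33*43 + (-21 - 1*(-25/2)) = 1419 + (-21 + 25/2) = 1419 - 17/2 = 2821/2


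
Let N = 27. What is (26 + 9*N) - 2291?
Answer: -2022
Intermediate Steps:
(26 + 9*N) - 2291 = (26 + 9*27) - 2291 = (26 + 243) - 2291 = 269 - 2291 = -2022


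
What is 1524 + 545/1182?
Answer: 1801913/1182 ≈ 1524.5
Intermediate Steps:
1524 + 545/1182 = 1801913/1182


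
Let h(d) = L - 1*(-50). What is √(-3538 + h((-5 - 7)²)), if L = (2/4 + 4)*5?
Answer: I*√13862/2 ≈ 58.868*I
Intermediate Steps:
L = 45/2 (L = (2*(¼) + 4)*5 = (½ + 4)*5 = (9/2)*5 = 45/2 ≈ 22.500)
h(d) = 145/2 (h(d) = 45/2 - 1*(-50) = 45/2 + 50 = 145/2)
√(-3538 + h((-5 - 7)²)) = √(-3538 + 145/2) = √(-6931/2) = I*√13862/2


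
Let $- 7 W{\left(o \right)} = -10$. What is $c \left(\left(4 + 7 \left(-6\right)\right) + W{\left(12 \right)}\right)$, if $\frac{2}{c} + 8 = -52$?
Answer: $\frac{128}{105} \approx 1.219$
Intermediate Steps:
$c = - \frac{1}{30}$ ($c = \frac{2}{-8 - 52} = \frac{2}{-60} = 2 \left(- \frac{1}{60}\right) = - \frac{1}{30} \approx -0.033333$)
$W{\left(o \right)} = \frac{10}{7}$ ($W{\left(o \right)} = \left(- \frac{1}{7}\right) \left(-10\right) = \frac{10}{7}$)
$c \left(\left(4 + 7 \left(-6\right)\right) + W{\left(12 \right)}\right) = - \frac{\left(4 + 7 \left(-6\right)\right) + \frac{10}{7}}{30} = - \frac{\left(4 - 42\right) + \frac{10}{7}}{30} = - \frac{-38 + \frac{10}{7}}{30} = \left(- \frac{1}{30}\right) \left(- \frac{256}{7}\right) = \frac{128}{105}$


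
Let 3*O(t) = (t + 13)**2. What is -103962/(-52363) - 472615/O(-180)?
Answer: -71343221517/1460351707 ≈ -48.853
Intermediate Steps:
O(t) = (13 + t)**2/3 (O(t) = (t + 13)**2/3 = (13 + t)**2/3)
-103962/(-52363) - 472615/O(-180) = -103962/(-52363) - 472615*3/(13 - 180)**2 = -103962*(-1/52363) - 472615/((1/3)*(-167)**2) = 103962/52363 - 472615/((1/3)*27889) = 103962/52363 - 472615/27889/3 = 103962/52363 - 472615*3/27889 = 103962/52363 - 1417845/27889 = -71343221517/1460351707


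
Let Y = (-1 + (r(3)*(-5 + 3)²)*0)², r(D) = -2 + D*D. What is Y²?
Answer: 1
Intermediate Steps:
r(D) = -2 + D²
Y = 1 (Y = (-1 + ((-2 + 3²)*(-5 + 3)²)*0)² = (-1 + ((-2 + 9)*(-2)²)*0)² = (-1 + (7*4)*0)² = (-1 + 28*0)² = (-1 + 0)² = (-1)² = 1)
Y² = 1² = 1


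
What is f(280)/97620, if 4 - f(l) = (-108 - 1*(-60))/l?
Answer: 73/1708350 ≈ 4.2731e-5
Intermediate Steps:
f(l) = 4 + 48/l (f(l) = 4 - (-108 - 1*(-60))/l = 4 - (-108 + 60)/l = 4 - (-48)/l = 4 + 48/l)
f(280)/97620 = (4 + 48/280)/97620 = (4 + 48*(1/280))*(1/97620) = (4 + 6/35)*(1/97620) = (146/35)*(1/97620) = 73/1708350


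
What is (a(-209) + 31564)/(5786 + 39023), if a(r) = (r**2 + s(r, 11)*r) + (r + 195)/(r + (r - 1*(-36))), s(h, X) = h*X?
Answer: 106145583/8558519 ≈ 12.402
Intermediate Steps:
s(h, X) = X*h
a(r) = 12*r**2 + (195 + r)/(36 + 2*r) (a(r) = (r**2 + (11*r)*r) + (r + 195)/(r + (r - 1*(-36))) = (r**2 + 11*r**2) + (195 + r)/(r + (r + 36)) = 12*r**2 + (195 + r)/(r + (36 + r)) = 12*r**2 + (195 + r)/(36 + 2*r))
(a(-209) + 31564)/(5786 + 39023) = ((195 - 209 + 24*(-209)**3 + 432*(-209)**2)/(2*(18 - 209)) + 31564)/(5786 + 39023) = ((1/2)*(195 - 209 + 24*(-9129329) + 432*43681)/(-191) + 31564)/44809 = ((1/2)*(-1/191)*(195 - 209 - 219103896 + 18870192) + 31564)*(1/44809) = ((1/2)*(-1/191)*(-200233718) + 31564)*(1/44809) = (100116859/191 + 31564)*(1/44809) = (106145583/191)*(1/44809) = 106145583/8558519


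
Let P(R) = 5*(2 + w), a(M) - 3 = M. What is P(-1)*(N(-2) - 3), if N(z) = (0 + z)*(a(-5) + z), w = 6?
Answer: 200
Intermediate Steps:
a(M) = 3 + M
P(R) = 40 (P(R) = 5*(2 + 6) = 5*8 = 40)
N(z) = z*(-2 + z) (N(z) = (0 + z)*((3 - 5) + z) = z*(-2 + z))
P(-1)*(N(-2) - 3) = 40*(-2*(-2 - 2) - 3) = 40*(-2*(-4) - 3) = 40*(8 - 3) = 40*5 = 200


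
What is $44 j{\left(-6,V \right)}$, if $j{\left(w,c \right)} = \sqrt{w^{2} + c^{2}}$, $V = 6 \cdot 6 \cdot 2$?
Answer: $264 \sqrt{145} \approx 3179.0$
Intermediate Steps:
$V = 72$ ($V = 36 \cdot 2 = 72$)
$j{\left(w,c \right)} = \sqrt{c^{2} + w^{2}}$
$44 j{\left(-6,V \right)} = 44 \sqrt{72^{2} + \left(-6\right)^{2}} = 44 \sqrt{5184 + 36} = 44 \sqrt{5220} = 44 \cdot 6 \sqrt{145} = 264 \sqrt{145}$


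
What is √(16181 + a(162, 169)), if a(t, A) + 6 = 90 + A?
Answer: 3*√1826 ≈ 128.20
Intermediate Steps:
a(t, A) = 84 + A (a(t, A) = -6 + (90 + A) = 84 + A)
√(16181 + a(162, 169)) = √(16181 + (84 + 169)) = √(16181 + 253) = √16434 = 3*√1826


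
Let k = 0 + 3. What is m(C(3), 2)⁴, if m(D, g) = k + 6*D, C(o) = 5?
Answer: 1185921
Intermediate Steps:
k = 3
m(D, g) = 3 + 6*D
m(C(3), 2)⁴ = (3 + 6*5)⁴ = (3 + 30)⁴ = 33⁴ = 1185921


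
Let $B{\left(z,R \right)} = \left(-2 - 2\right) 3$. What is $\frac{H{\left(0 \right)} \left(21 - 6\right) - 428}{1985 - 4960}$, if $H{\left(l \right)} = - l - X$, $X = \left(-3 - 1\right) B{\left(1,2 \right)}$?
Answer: $\frac{164}{425} \approx 0.38588$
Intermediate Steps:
$B{\left(z,R \right)} = -12$ ($B{\left(z,R \right)} = \left(-4\right) 3 = -12$)
$X = 48$ ($X = \left(-3 - 1\right) \left(-12\right) = \left(-4\right) \left(-12\right) = 48$)
$H{\left(l \right)} = -48 - l$ ($H{\left(l \right)} = - l - 48 = -48 - l$)
$\frac{H{\left(0 \right)} \left(21 - 6\right) - 428}{1985 - 4960} = \frac{\left(-48 - 0\right) \left(21 - 6\right) - 428}{1985 - 4960} = \frac{\left(-48 + 0\right) 15 - 428}{-2975} = \left(\left(-48\right) 15 - 428\right) \left(- \frac{1}{2975}\right) = \left(-720 - 428\right) \left(- \frac{1}{2975}\right) = \left(-1148\right) \left(- \frac{1}{2975}\right) = \frac{164}{425}$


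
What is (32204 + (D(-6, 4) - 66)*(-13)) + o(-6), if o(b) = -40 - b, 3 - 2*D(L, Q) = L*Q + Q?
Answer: 65757/2 ≈ 32879.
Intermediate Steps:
D(L, Q) = 3/2 - Q/2 - L*Q/2 (D(L, Q) = 3/2 - (L*Q + Q)/2 = 3/2 - (Q + L*Q)/2 = 3/2 + (-Q/2 - L*Q/2) = 3/2 - Q/2 - L*Q/2)
(32204 + (D(-6, 4) - 66)*(-13)) + o(-6) = (32204 + ((3/2 - ½*4 - ½*(-6)*4) - 66)*(-13)) + (-40 - 1*(-6)) = (32204 + ((3/2 - 2 + 12) - 66)*(-13)) + (-40 + 6) = (32204 + (23/2 - 66)*(-13)) - 34 = (32204 - 109/2*(-13)) - 34 = (32204 + 1417/2) - 34 = 65825/2 - 34 = 65757/2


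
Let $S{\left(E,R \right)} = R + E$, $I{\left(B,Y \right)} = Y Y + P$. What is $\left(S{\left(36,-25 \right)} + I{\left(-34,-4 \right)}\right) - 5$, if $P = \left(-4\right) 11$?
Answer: $-22$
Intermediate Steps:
$P = -44$
$I{\left(B,Y \right)} = -44 + Y^{2}$ ($I{\left(B,Y \right)} = Y Y - 44 = Y^{2} - 44 = -44 + Y^{2}$)
$S{\left(E,R \right)} = E + R$
$\left(S{\left(36,-25 \right)} + I{\left(-34,-4 \right)}\right) - 5 = \left(\left(36 - 25\right) - \left(44 - \left(-4\right)^{2}\right)\right) - 5 = \left(11 + \left(-44 + 16\right)\right) - 5 = \left(11 - 28\right) - 5 = -17 - 5 = -22$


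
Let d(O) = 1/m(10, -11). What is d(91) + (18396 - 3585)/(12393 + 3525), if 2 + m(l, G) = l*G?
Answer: 39117/42448 ≈ 0.92153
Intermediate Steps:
m(l, G) = -2 + G*l (m(l, G) = -2 + l*G = -2 + G*l)
d(O) = -1/112 (d(O) = 1/(-2 - 11*10) = 1/(-2 - 110) = 1/(-112) = -1/112)
d(91) + (18396 - 3585)/(12393 + 3525) = -1/112 + (18396 - 3585)/(12393 + 3525) = -1/112 + 14811/15918 = -1/112 + 14811*(1/15918) = -1/112 + 4937/5306 = 39117/42448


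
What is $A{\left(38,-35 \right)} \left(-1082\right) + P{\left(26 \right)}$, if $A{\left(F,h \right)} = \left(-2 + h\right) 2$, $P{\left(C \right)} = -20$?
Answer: $80048$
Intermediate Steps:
$A{\left(F,h \right)} = -4 + 2 h$
$A{\left(38,-35 \right)} \left(-1082\right) + P{\left(26 \right)} = \left(-4 + 2 \left(-35\right)\right) \left(-1082\right) - 20 = \left(-4 - 70\right) \left(-1082\right) - 20 = \left(-74\right) \left(-1082\right) - 20 = 80068 - 20 = 80048$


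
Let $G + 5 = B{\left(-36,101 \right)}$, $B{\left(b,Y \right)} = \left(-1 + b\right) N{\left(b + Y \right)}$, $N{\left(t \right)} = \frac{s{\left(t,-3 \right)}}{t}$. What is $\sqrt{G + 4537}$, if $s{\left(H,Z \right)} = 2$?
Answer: $\frac{\sqrt{19142890}}{65} \approx 67.312$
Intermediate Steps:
$N{\left(t \right)} = \frac{2}{t}$
$B{\left(b,Y \right)} = \frac{2 \left(-1 + b\right)}{Y + b}$ ($B{\left(b,Y \right)} = \left(-1 + b\right) \frac{2}{b + Y} = \left(-1 + b\right) \frac{2}{Y + b} = \frac{2 \left(-1 + b\right)}{Y + b}$)
$G = - \frac{399}{65}$ ($G = -5 + \frac{2 \left(-1 - 36\right)}{101 - 36} = -5 + 2 \cdot \frac{1}{65} \left(-37\right) = -5 - \frac{74}{65} = - \frac{399}{65} \approx -6.1385$)
$\sqrt{G + 4537} = \sqrt{- \frac{399}{65} + 4537} = \sqrt{\frac{294506}{65}} = \frac{\sqrt{19142890}}{65}$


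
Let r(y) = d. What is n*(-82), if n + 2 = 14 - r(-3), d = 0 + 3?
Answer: -738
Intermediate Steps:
d = 3
r(y) = 3
n = 9 (n = -2 + (14 - 1*3) = -2 + (14 - 3) = -2 + 11 = 9)
n*(-82) = 9*(-82) = -738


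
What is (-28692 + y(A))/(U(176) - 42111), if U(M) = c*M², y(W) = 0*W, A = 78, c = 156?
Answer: -9564/1596715 ≈ -0.0059898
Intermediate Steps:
y(W) = 0
U(M) = 156*M²
(-28692 + y(A))/(U(176) - 42111) = (-28692 + 0)/(156*176² - 42111) = -28692/(156*30976 - 42111) = -28692/(4832256 - 42111) = -28692/4790145 = -28692*1/4790145 = -9564/1596715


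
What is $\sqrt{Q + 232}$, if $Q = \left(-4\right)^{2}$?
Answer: $2 \sqrt{62} \approx 15.748$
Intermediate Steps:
$Q = 16$
$\sqrt{Q + 232} = \sqrt{16 + 232} = \sqrt{248} = 2 \sqrt{62}$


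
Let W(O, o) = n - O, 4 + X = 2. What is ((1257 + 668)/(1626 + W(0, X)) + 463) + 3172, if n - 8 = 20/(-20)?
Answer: 5937880/1633 ≈ 3636.2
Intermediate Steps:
n = 7 (n = 8 + 20/(-20) = 8 + 20*(-1/20) = 8 - 1 = 7)
X = -2 (X = -4 + 2 = -2)
W(O, o) = 7 - O
((1257 + 668)/(1626 + W(0, X)) + 463) + 3172 = ((1257 + 668)/(1626 + (7 - 1*0)) + 463) + 3172 = (1925/(1626 + (7 + 0)) + 463) + 3172 = (1925/(1626 + 7) + 463) + 3172 = (1925/1633 + 463) + 3172 = 758004/1633 + 3172 = 5937880/1633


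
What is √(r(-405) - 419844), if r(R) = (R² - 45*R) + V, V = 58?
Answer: 4*I*√14846 ≈ 487.38*I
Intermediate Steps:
r(R) = 58 + R² - 45*R (r(R) = (R² - 45*R) + 58 = 58 + R² - 45*R)
√(r(-405) - 419844) = √((58 + (-405)² - 45*(-405)) - 419844) = √((58 + 164025 + 18225) - 419844) = √(182308 - 419844) = √(-237536) = 4*I*√14846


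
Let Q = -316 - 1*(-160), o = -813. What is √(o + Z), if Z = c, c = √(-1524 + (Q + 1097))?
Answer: √(-813 + I*√583) ≈ 0.4234 + 28.516*I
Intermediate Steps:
Q = -156 (Q = -316 + 160 = -156)
c = I*√583 (c = √(-1524 + (-156 + 1097)) = √(-1524 + 941) = √(-583) = I*√583 ≈ 24.145*I)
Z = I*√583 ≈ 24.145*I
√(o + Z) = √(-813 + I*√583)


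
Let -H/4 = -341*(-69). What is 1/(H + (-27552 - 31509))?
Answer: -1/153177 ≈ -6.5284e-6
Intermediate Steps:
H = -94116 (H = -(-1364)*(-69) = -4*23529 = -94116)
1/(H + (-27552 - 31509)) = 1/(-94116 + (-27552 - 31509)) = 1/(-94116 - 59061) = 1/(-153177) = -1/153177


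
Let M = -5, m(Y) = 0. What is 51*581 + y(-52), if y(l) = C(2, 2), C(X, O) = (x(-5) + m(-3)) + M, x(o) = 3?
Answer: 29629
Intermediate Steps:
C(X, O) = -2 (C(X, O) = (3 + 0) - 5 = 3 - 5 = -2)
y(l) = -2
51*581 + y(-52) = 51*581 - 2 = 29631 - 2 = 29629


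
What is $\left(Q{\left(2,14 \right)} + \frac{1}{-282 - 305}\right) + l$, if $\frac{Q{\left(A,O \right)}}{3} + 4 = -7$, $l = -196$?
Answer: $- \frac{134424}{587} \approx -229.0$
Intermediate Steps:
$Q{\left(A,O \right)} = -33$ ($Q{\left(A,O \right)} = -12 + 3 \left(-7\right) = -12 - 21 = -33$)
$\left(Q{\left(2,14 \right)} + \frac{1}{-282 - 305}\right) + l = \left(-33 + \frac{1}{-282 - 305}\right) - 196 = \left(-33 + \frac{1}{-587}\right) - 196 = \left(-33 - \frac{1}{587}\right) - 196 = - \frac{19372}{587} - 196 = - \frac{134424}{587}$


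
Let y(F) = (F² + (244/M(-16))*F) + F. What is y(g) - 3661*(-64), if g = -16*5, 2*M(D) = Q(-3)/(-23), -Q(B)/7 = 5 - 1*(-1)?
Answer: 4604144/21 ≈ 2.1925e+5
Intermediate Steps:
Q(B) = -42 (Q(B) = -7*(5 - 1*(-1)) = -7*(5 + 1) = -7*6 = -42)
M(D) = 21/23 (M(D) = (-42/(-23))/2 = (-42*(-1/23))/2 = (½)*(42/23) = 21/23)
g = -80
y(F) = F² + 5633*F/21 (y(F) = (F² + (244/(21/23))*F) + F = (F² + (244*(23/21))*F) + F = (F² + 5612*F/21) + F = F² + 5633*F/21)
y(g) - 3661*(-64) = (1/21)*(-80)*(5633 + 21*(-80)) - 3661*(-64) = (1/21)*(-80)*(5633 - 1680) + 234304 = (1/21)*(-80)*3953 + 234304 = -316240/21 + 234304 = 4604144/21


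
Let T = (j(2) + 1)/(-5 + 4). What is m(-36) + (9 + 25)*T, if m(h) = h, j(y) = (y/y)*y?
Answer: -138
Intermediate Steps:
j(y) = y (j(y) = 1*y = y)
T = -3 (T = (2 + 1)/(-5 + 4) = 3/(-1) = 3*(-1) = -3)
m(-36) + (9 + 25)*T = -36 + (9 + 25)*(-3) = -36 + 34*(-3) = -36 - 102 = -138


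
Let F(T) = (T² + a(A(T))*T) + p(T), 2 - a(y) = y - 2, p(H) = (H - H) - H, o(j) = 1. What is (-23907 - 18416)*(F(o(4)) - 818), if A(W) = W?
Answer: 34493245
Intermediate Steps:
p(H) = -H (p(H) = 0 - H = -H)
a(y) = 4 - y (a(y) = 2 - (y - 2) = 2 - (-2 + y) = 2 + (2 - y) = 4 - y)
F(T) = T² - T + T*(4 - T) (F(T) = (T² + (4 - T)*T) - T = (T² + T*(4 - T)) - T = T² - T + T*(4 - T))
(-23907 - 18416)*(F(o(4)) - 818) = (-23907 - 18416)*(3*1 - 818) = -42323*(3 - 818) = -42323*(-815) = 34493245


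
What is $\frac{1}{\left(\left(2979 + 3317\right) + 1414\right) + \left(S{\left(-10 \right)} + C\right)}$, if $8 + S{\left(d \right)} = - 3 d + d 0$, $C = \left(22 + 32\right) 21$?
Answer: $\frac{1}{8866} \approx 0.00011279$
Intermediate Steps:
$C = 1134$ ($C = 54 \cdot 21 = 1134$)
$S{\left(d \right)} = -8 - 3 d$ ($S{\left(d \right)} = -8 - \left(3 d - d 0\right) = -8 + \left(- 3 d + 0\right) = -8 - 3 d$)
$\frac{1}{\left(\left(2979 + 3317\right) + 1414\right) + \left(S{\left(-10 \right)} + C\right)} = \frac{1}{\left(\left(2979 + 3317\right) + 1414\right) + \left(\left(-8 - -30\right) + 1134\right)} = \frac{1}{\left(6296 + 1414\right) + \left(\left(-8 + 30\right) + 1134\right)} = \frac{1}{7710 + \left(22 + 1134\right)} = \frac{1}{7710 + 1156} = \frac{1}{8866}$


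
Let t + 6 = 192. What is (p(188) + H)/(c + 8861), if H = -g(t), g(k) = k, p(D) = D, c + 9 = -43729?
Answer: -2/34877 ≈ -5.7344e-5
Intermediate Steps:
t = 186 (t = -6 + 192 = 186)
c = -43738 (c = -9 - 43729 = -43738)
H = -186 (H = -1*186 = -186)
(p(188) + H)/(c + 8861) = (188 - 186)/(-43738 + 8861) = 2/(-34877) = 2*(-1/34877) = -2/34877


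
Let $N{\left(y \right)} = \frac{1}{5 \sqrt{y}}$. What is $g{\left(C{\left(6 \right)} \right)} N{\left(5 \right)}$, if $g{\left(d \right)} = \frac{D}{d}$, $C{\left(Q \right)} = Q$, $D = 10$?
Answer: $\frac{\sqrt{5}}{15} \approx 0.14907$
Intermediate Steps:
$g{\left(d \right)} = \frac{10}{d}$
$N{\left(y \right)} = \frac{1}{5 \sqrt{y}}$
$g{\left(C{\left(6 \right)} \right)} N{\left(5 \right)} = \frac{10}{6} \frac{1}{5 \sqrt{5}} = 10 \cdot \frac{1}{6} \frac{\frac{1}{5} \sqrt{5}}{5} = \frac{5 \frac{\sqrt{5}}{25}}{3} = \frac{\sqrt{5}}{15}$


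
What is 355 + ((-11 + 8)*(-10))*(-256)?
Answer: -7325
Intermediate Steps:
355 + ((-11 + 8)*(-10))*(-256) = 355 - 3*(-10)*(-256) = 355 + 30*(-256) = 355 - 7680 = -7325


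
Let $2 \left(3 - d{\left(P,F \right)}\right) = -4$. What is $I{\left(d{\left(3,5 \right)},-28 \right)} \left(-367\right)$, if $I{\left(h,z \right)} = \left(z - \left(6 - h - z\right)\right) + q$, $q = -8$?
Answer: $23855$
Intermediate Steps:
$d{\left(P,F \right)} = 5$ ($d{\left(P,F \right)} = 3 - -2 = 3 + 2 = 5$)
$I{\left(h,z \right)} = -14 + h + 2 z$ ($I{\left(h,z \right)} = \left(z - \left(6 - h - z\right)\right) - 8 = \left(z + \left(-6 + h + z\right)\right) - 8 = \left(-6 + h + 2 z\right) - 8 = -14 + h + 2 z$)
$I{\left(d{\left(3,5 \right)},-28 \right)} \left(-367\right) = \left(-14 + 5 + 2 \left(-28\right)\right) \left(-367\right) = \left(-14 + 5 - 56\right) \left(-367\right) = \left(-65\right) \left(-367\right) = 23855$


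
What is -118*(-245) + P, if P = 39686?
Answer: 68596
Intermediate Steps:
-118*(-245) + P = -118*(-245) + 39686 = 28910 + 39686 = 68596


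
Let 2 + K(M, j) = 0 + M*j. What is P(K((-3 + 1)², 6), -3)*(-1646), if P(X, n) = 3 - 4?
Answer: 1646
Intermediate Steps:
K(M, j) = -2 + M*j (K(M, j) = -2 + (0 + M*j) = -2 + M*j)
P(X, n) = -1
P(K((-3 + 1)², 6), -3)*(-1646) = -1*(-1646) = 1646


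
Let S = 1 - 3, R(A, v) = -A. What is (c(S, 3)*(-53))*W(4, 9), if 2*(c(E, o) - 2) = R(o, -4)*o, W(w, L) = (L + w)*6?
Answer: 10335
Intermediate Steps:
W(w, L) = 6*L + 6*w
S = -2
c(E, o) = 2 - o**2/2 (c(E, o) = 2 + ((-o)*o)/2 = 2 + (-o**2)/2 = 2 - o**2/2)
(c(S, 3)*(-53))*W(4, 9) = ((2 - 1/2*3**2)*(-53))*(6*9 + 6*4) = ((2 - 1/2*9)*(-53))*(54 + 24) = ((2 - 9/2)*(-53))*78 = -5/2*(-53)*78 = (265/2)*78 = 10335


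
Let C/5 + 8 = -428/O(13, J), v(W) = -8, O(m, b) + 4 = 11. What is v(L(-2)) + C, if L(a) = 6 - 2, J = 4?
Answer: -2476/7 ≈ -353.71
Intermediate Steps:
L(a) = 4
O(m, b) = 7 (O(m, b) = -4 + 11 = 7)
C = -2420/7 (C = -40 + 5*(-428/7) = -40 - 2140/7 = -2420/7 ≈ -345.71)
v(L(-2)) + C = -8 - 2420/7 = -2476/7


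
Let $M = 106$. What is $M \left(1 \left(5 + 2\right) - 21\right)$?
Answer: $-1484$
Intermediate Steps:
$M \left(1 \left(5 + 2\right) - 21\right) = 106 \left(1 \left(5 + 2\right) - 21\right) = 106 \left(1 \cdot 7 - 21\right) = 106 \left(7 - 21\right) = 106 \left(-14\right) = -1484$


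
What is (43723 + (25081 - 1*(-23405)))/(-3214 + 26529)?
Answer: 92209/23315 ≈ 3.9549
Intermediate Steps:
(43723 + (25081 - 1*(-23405)))/(-3214 + 26529) = (43723 + (25081 + 23405))/23315 = (43723 + 48486)*(1/23315) = 92209*(1/23315) = 92209/23315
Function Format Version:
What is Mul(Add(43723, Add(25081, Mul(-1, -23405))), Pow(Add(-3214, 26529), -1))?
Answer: Rational(92209, 23315) ≈ 3.9549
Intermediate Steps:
Mul(Add(43723, Add(25081, Mul(-1, -23405))), Pow(Add(-3214, 26529), -1)) = Mul(Add(43723, Add(25081, 23405)), Pow(23315, -1)) = Mul(Add(43723, 48486), Rational(1, 23315)) = Mul(92209, Rational(1, 23315)) = Rational(92209, 23315)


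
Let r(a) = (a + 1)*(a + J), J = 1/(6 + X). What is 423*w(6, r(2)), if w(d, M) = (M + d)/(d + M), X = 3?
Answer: 423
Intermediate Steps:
J = 1/9 (J = 1/(6 + 3) = 1/9 ≈ 0.11111)
r(a) = (1 + a)*(1/9 + a) (r(a) = (a + 1)*(a + 1/9) = (1 + a)*(1/9 + a))
w(d, M) = 1 (w(d, M) = (M + d)/(M + d) = 1)
423*w(6, r(2)) = 423*1 = 423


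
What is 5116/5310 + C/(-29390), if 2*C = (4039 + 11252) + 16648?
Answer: 13112239/31212180 ≈ 0.42010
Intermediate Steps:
C = 31939/2 (C = ((4039 + 11252) + 16648)/2 = (15291 + 16648)/2 = (½)*31939 = 31939/2 ≈ 15970.)
5116/5310 + C/(-29390) = 5116/5310 + (31939/2)/(-29390) = 5116*(1/5310) + (31939/2)*(-1/29390) = 2558/2655 - 31939/58780 = 13112239/31212180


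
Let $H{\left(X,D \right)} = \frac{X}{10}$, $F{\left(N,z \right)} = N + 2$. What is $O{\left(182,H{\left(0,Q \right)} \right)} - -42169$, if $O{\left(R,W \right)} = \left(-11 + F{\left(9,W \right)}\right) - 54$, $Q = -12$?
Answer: $42115$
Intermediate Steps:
$F{\left(N,z \right)} = 2 + N$
$H{\left(X,D \right)} = \frac{X}{10}$ ($H{\left(X,D \right)} = X \frac{1}{10} = \frac{X}{10}$)
$O{\left(R,W \right)} = -54$ ($O{\left(R,W \right)} = \left(-11 + \left(2 + 9\right)\right) - 54 = \left(-11 + 11\right) - 54 = 0 - 54 = -54$)
$O{\left(182,H{\left(0,Q \right)} \right)} - -42169 = -54 - -42169 = -54 + 42169 = 42115$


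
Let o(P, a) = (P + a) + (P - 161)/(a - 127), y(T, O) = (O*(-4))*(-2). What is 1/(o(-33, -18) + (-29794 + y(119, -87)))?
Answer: -145/4428251 ≈ -3.2744e-5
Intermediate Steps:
y(T, O) = 8*O (y(T, O) = -4*O*(-2) = 8*O)
o(P, a) = P + a + (-161 + P)/(-127 + a) (o(P, a) = (P + a) + (-161 + P)/(-127 + a) = P + a + (-161 + P)/(-127 + a))
1/(o(-33, -18) + (-29794 + y(119, -87))) = 1/((-161 + (-18)**2 - 127*(-18) - 126*(-33) - 33*(-18))/(-127 - 18) + (-29794 + 8*(-87))) = 1/((-161 + 324 + 2286 + 4158 + 594)/(-145) + (-29794 - 696)) = 1/(-1/145*7201 - 30490) = 1/(-7201/145 - 30490) = 1/(-4428251/145) = -145/4428251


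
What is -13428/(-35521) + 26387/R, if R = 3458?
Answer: 983726651/122831618 ≈ 8.0087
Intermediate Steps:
-13428/(-35521) + 26387/R = -13428/(-35521) + 26387/3458 = -13428*(-1/35521) + 26387*(1/3458) = 13428/35521 + 26387/3458 = 983726651/122831618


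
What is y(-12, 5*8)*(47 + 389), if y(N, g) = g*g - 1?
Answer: 697164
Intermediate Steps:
y(N, g) = -1 + g² (y(N, g) = g² - 1 = -1 + g²)
y(-12, 5*8)*(47 + 389) = (-1 + (5*8)²)*(47 + 389) = (-1 + 40²)*436 = (-1 + 1600)*436 = 1599*436 = 697164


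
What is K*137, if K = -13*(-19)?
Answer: 33839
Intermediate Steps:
K = 247
K*137 = 247*137 = 33839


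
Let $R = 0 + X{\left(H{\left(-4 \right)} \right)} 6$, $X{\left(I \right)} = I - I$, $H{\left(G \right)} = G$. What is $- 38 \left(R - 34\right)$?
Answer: $1292$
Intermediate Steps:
$X{\left(I \right)} = 0$
$R = 0$ ($R = 0 + 0 \cdot 6 = 0 + 0 = 0$)
$- 38 \left(R - 34\right) = - 38 \left(0 - 34\right) = \left(-38\right) \left(-34\right) = 1292$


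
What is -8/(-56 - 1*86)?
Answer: 4/71 ≈ 0.056338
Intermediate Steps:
-8/(-56 - 1*86) = -8/(-56 - 86) = -8/(-142) = -1/142*(-8) = 4/71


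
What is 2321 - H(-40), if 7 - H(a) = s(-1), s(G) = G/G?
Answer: 2315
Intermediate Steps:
s(G) = 1
H(a) = 6 (H(a) = 7 - 1*1 = 7 - 1 = 6)
2321 - H(-40) = 2321 - 1*6 = 2321 - 6 = 2315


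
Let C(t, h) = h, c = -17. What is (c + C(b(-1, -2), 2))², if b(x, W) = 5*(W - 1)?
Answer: 225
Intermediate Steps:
b(x, W) = -5 + 5*W (b(x, W) = 5*(-1 + W) = -5 + 5*W)
(c + C(b(-1, -2), 2))² = (-17 + 2)² = (-15)² = 225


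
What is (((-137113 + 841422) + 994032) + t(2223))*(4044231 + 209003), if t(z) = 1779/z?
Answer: 5352572810600116/741 ≈ 7.2234e+12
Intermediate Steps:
(((-137113 + 841422) + 994032) + t(2223))*(4044231 + 209003) = (((-137113 + 841422) + 994032) + 1779/2223)*(4044231 + 209003) = ((704309 + 994032) + 1779*(1/2223))*4253234 = (1698341 + 593/741)*4253234 = (1258471274/741)*4253234 = 5352572810600116/741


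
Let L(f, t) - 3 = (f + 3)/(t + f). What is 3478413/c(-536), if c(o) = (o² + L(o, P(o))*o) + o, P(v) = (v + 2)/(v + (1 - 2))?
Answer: 166556849679/13628364140 ≈ 12.221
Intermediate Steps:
P(v) = (2 + v)/(-1 + v) (P(v) = (2 + v)/(v - 1) = (2 + v)/(-1 + v))
L(f, t) = 3 + (3 + f)/(f + t) (L(f, t) = 3 + (f + 3)/(t + f) = 3 + (3 + f)/(f + t))
c(o) = o + o² + o*(3 + 4*o + 3*(2 + o)/(-1 + o))/(o + (2 + o)/(-1 + o)) (c(o) = (o² + ((3 + 3*((2 + o)/(-1 + o)) + 4*o)/(o + (2 + o)/(-1 + o)))*o) + o = (o² + ((3 + 3*(2 + o)/(-1 + o) + 4*o)/(o + (2 + o)/(-1 + o)))*o) + o = (o² + ((3 + 4*o + 3*(2 + o)/(-1 + o))/(o + (2 + o)/(-1 + o)))*o) + o = (o² + o*(3 + 4*o + 3*(2 + o)/(-1 + o))/(o + (2 + o)/(-1 + o))) + o = o + o² + o*(3 + 4*o + 3*(2 + o)/(-1 + o))/(o + (2 + o)/(-1 + o)))
3478413/c(-536) = 3478413/((-536*(5 + (-536)³ + 4*(-536) + 5*(-536)²)/(2 + (-536)²))) = 3478413/((-536*(5 - 153990656 - 2144 + 5*287296)/(2 + 287296))) = 3478413/((-536*(5 - 153990656 - 2144 + 1436480)/287298)) = 3478413/((-536*1/287298*(-152556315))) = 3478413/(13628364140/47883) = 3478413*(47883/13628364140) = 166556849679/13628364140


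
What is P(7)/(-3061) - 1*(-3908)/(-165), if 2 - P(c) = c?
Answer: -11961563/505065 ≈ -23.683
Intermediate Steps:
P(c) = 2 - c
P(7)/(-3061) - 1*(-3908)/(-165) = (2 - 1*7)/(-3061) - 1*(-3908)/(-165) = (2 - 7)*(-1/3061) + 3908*(-1/165) = -5*(-1/3061) - 3908/165 = 5/3061 - 3908/165 = -11961563/505065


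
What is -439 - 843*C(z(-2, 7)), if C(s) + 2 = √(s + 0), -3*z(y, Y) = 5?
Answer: 1247 - 281*I*√15 ≈ 1247.0 - 1088.3*I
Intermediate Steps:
z(y, Y) = -5/3 (z(y, Y) = -⅓*5 = -5/3)
C(s) = -2 + √s (C(s) = -2 + √(s + 0) = -2 + √s)
-439 - 843*C(z(-2, 7)) = -439 - 843*(-2 + √(-5/3)) = -439 - 843*(-2 + I*√15/3) = -439 + (1686 - 281*I*√15) = 1247 - 281*I*√15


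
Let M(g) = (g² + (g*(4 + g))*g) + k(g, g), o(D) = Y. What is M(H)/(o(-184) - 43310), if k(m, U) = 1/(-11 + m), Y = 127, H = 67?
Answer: -18099649/2418248 ≈ -7.4846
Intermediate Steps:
o(D) = 127
M(g) = g² + 1/(-11 + g) + g²*(4 + g) (M(g) = (g² + (g*(4 + g))*g) + 1/(-11 + g) = (g² + g²*(4 + g)) + 1/(-11 + g) = g² + 1/(-11 + g) + g²*(4 + g))
M(H)/(o(-184) - 43310) = ((1 + 67²*(-11 + 67)*(5 + 67))/(-11 + 67))/(127 - 43310) = ((1 + 4489*56*72)/56)/(-43183) = ((1 + 18099648)/56)*(-1/43183) = ((1/56)*18099649)*(-1/43183) = (18099649/56)*(-1/43183) = -18099649/2418248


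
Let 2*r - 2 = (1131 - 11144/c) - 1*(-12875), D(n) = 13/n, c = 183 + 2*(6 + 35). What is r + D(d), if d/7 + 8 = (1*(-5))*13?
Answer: 945595923/135415 ≈ 6982.9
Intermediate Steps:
c = 265 (c = 183 + 2*41 = 183 + 82 = 265)
d = -511 (d = -56 + 7*((1*(-5))*13) = -56 + 7*(-5*13) = -56 + 7*(-65) = -56 - 455 = -511)
r = 1850488/265 (r = 1 + ((1131 - 11144/265) - 1*(-12875))/2 = 1 + ((1131 - 11144/265) + 12875)/2 = 1 + (288571/265 + 12875)/2 = 1 + (½)*(3700446/265) = 1 + 1850223/265 = 1850488/265 ≈ 6983.0)
r + D(d) = 1850488/265 + 13/(-511) = 1850488/265 + 13*(-1/511) = 1850488/265 - 13/511 = 945595923/135415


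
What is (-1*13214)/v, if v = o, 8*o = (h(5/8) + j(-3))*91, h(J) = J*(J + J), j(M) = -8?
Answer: 3382784/21021 ≈ 160.92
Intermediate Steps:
h(J) = 2*J² (h(J) = J*(2*J) = 2*J²)
o = -21021/256 (o = ((2*(5/8)² - 8)*91)/8 = ((2*(25/64) - 8)*91)/8 = ((25/32 - 8)*91)/8 = (-231/32*91)/8 = (⅛)*(-21021/32) = -21021/256 ≈ -82.113)
v = -21021/256 ≈ -82.113
(-1*13214)/v = (-1*13214)/(-21021/256) = -13214*(-256/21021) = 3382784/21021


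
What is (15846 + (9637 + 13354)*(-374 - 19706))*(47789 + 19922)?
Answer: -31258338559574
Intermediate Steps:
(15846 + (9637 + 13354)*(-374 - 19706))*(47789 + 19922) = (15846 + 22991*(-20080))*67711 = (15846 - 461659280)*67711 = -461643434*67711 = -31258338559574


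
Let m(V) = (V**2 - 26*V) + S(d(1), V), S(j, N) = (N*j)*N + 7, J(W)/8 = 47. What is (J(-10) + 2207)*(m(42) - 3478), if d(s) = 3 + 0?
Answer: 6439419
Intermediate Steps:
J(W) = 376 (J(W) = 8*47 = 376)
d(s) = 3
S(j, N) = 7 + j*N**2 (S(j, N) = j*N**2 + 7 = 7 + j*N**2)
m(V) = 7 - 26*V + 4*V**2 (m(V) = (V**2 - 26*V) + (7 + 3*V**2) = 7 - 26*V + 4*V**2)
(J(-10) + 2207)*(m(42) - 3478) = (376 + 2207)*((7 - 26*42 + 4*42**2) - 3478) = 2583*((7 - 1092 + 4*1764) - 3478) = 2583*((7 - 1092 + 7056) - 3478) = 2583*(5971 - 3478) = 2583*2493 = 6439419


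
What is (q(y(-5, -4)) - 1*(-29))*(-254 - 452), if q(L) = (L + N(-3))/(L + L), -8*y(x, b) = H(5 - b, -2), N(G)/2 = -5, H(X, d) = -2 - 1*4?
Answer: -48361/3 ≈ -16120.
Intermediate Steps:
H(X, d) = -6 (H(X, d) = -2 - 4 = -6)
N(G) = -10 (N(G) = 2*(-5) = -10)
y(x, b) = ¾ (y(x, b) = -⅛*(-6) = ¾)
q(L) = (-10 + L)/(2*L) (q(L) = (L - 10)/(L + L) = (-10 + L)/((2*L)) = (-10 + L)*(1/(2*L)) = (-10 + L)/(2*L))
(q(y(-5, -4)) - 1*(-29))*(-254 - 452) = ((-10 + ¾)/(2*(¾)) - 1*(-29))*(-254 - 452) = ((½)*(4/3)*(-37/4) + 29)*(-706) = (-37/6 + 29)*(-706) = (137/6)*(-706) = -48361/3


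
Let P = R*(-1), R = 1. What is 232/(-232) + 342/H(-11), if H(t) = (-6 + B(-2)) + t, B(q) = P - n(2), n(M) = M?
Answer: -181/10 ≈ -18.100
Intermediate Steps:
P = -1 (P = 1*(-1) = -1)
B(q) = -3 (B(q) = -1 - 1*2 = -1 - 2 = -3)
H(t) = -9 + t (H(t) = (-6 - 3) + t = -9 + t)
232/(-232) + 342/H(-11) = 232/(-232) + 342/(-9 - 11) = 232*(-1/232) + 342/(-20) = -1 + 342*(-1/20) = -1 - 171/10 = -181/10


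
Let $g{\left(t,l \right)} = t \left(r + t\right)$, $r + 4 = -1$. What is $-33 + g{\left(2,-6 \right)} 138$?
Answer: $-861$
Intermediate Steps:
$r = -5$ ($r = -4 - 1 = -5$)
$g{\left(t,l \right)} = t \left(-5 + t\right)$
$-33 + g{\left(2,-6 \right)} 138 = -33 + 2 \left(-5 + 2\right) 138 = -33 + 2 \left(-3\right) 138 = -33 - 828 = -861$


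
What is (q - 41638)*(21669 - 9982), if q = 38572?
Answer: -35832342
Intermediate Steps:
(q - 41638)*(21669 - 9982) = (38572 - 41638)*(21669 - 9982) = -3066*11687 = -35832342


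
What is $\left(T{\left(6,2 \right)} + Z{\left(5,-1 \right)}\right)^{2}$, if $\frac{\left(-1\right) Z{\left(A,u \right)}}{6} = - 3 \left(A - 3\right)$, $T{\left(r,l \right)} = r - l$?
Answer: $1600$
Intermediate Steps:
$Z{\left(A,u \right)} = -54 + 18 A$ ($Z{\left(A,u \right)} = - 6 \left(- 3 \left(A - 3\right)\right) = - 6 \left(- 3 \left(-3 + A\right)\right) = - 6 \left(9 - 3 A\right) = -54 + 18 A$)
$\left(T{\left(6,2 \right)} + Z{\left(5,-1 \right)}\right)^{2} = \left(\left(6 - 2\right) + \left(-54 + 18 \cdot 5\right)\right)^{2} = \left(\left(6 - 2\right) + \left(-54 + 90\right)\right)^{2} = \left(4 + 36\right)^{2} = 40^{2} = 1600$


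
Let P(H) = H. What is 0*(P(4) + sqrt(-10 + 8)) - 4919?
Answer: -4919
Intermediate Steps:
0*(P(4) + sqrt(-10 + 8)) - 4919 = 0*(4 + sqrt(-10 + 8)) - 4919 = 0*(4 + sqrt(-2)) - 4919 = 0*(4 + I*sqrt(2)) - 4919 = 0 - 4919 = -4919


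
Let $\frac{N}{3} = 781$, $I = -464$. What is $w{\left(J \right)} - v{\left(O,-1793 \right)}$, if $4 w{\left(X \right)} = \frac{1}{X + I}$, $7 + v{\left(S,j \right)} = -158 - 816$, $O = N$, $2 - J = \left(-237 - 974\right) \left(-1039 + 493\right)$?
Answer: $\frac{2596385231}{2646672} \approx 981.0$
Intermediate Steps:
$N = 2343$ ($N = 3 \cdot 781 = 2343$)
$J = -661204$ ($J = 2 - \left(-237 - 974\right) \left(-1039 + 493\right) = 2 - \left(-1211\right) \left(-546\right) = 2 - 661206 = -661204$)
$O = 2343$
$v{\left(S,j \right)} = -981$ ($v{\left(S,j \right)} = -7 - 974 = -981$)
$w{\left(X \right)} = \frac{1}{4 \left(-464 + X\right)}$ ($w{\left(X \right)} = \frac{1}{4 \left(X - 464\right)} = \frac{1}{4 \left(-464 + X\right)}$)
$w{\left(J \right)} - v{\left(O,-1793 \right)} = \frac{1}{4 \left(-464 - 661204\right)} - -981 = \frac{1}{4 \left(-661668\right)} + 981 = \frac{1}{4} \left(- \frac{1}{661668}\right) + 981 = - \frac{1}{2646672} + 981 = \frac{2596385231}{2646672}$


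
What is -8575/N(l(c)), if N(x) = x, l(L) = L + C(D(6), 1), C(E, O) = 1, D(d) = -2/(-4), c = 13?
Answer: -1225/2 ≈ -612.50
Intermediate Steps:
D(d) = ½ (D(d) = -2*(-¼) = ½)
l(L) = 1 + L (l(L) = L + 1 = 1 + L)
-8575/N(l(c)) = -8575/(1 + 13) = -8575/14 = -8575*1/14 = -1225/2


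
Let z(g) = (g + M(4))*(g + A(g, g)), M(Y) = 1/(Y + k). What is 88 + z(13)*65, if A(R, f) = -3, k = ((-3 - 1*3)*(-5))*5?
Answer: 657751/77 ≈ 8542.2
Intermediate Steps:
k = 150 (k = ((-3 - 3)*(-5))*5 = -6*(-5)*5 = 30*5 = 150)
M(Y) = 1/(150 + Y) (M(Y) = 1/(Y + 150) = 1/(150 + Y))
z(g) = (-3 + g)*(1/154 + g) (z(g) = (g + 1/(150 + 4))*(g - 3) = (g + 1/154)*(-3 + g) = (1/154 + g)*(-3 + g) = (-3 + g)*(1/154 + g))
88 + z(13)*65 = 88 + (-3/154 + 13² - 461/154*13)*65 = 88 + (-3/154 + 169 - 5993/154)*65 = 88 + (10015/77)*65 = 88 + 650975/77 = 657751/77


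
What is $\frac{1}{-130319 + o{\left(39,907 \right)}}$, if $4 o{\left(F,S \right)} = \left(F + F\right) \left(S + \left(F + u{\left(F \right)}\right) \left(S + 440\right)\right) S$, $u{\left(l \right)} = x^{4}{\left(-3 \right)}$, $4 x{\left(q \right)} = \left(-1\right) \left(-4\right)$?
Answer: $\frac{2}{1937719913} \approx 1.0321 \cdot 10^{-9}$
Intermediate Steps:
$x{\left(q \right)} = 1$ ($x{\left(q \right)} = \frac{\left(-1\right) \left(-4\right)}{4} = \frac{1}{4} \cdot 4 = 1$)
$u{\left(l \right)} = 1$ ($u{\left(l \right)} = 1^{4} = 1$)
$o{\left(F,S \right)} = \frac{F S \left(S + \left(1 + F\right) \left(440 + S\right)\right)}{2}$ ($o{\left(F,S \right)} = \frac{\left(F + F\right) \left(S + \left(F + 1\right) \left(S + 440\right)\right) S}{4} = \frac{2 F \left(S + \left(1 + F\right) \left(440 + S\right)\right) S}{4} = \frac{2 F S \left(S + \left(1 + F\right) \left(440 + S\right)\right)}{4} = \frac{F S \left(S + \left(1 + F\right) \left(440 + S\right)\right)}{2}$)
$\frac{1}{-130319 + o{\left(39,907 \right)}} = \frac{1}{-130319 + \frac{1}{2} \cdot 39 \cdot 907 \left(440 + 2 \cdot 907 + 440 \cdot 39 + 39 \cdot 907\right)} = \frac{1}{-130319 + \frac{1}{2} \cdot 39 \cdot 907 \left(440 + 1814 + 17160 + 35373\right)} = \frac{1}{-130319 + \frac{1}{2} \cdot 39 \cdot 907 \cdot 54787} = \frac{1}{-130319 + \frac{1937980551}{2}} = \frac{1}{\frac{1937719913}{2}} = \frac{2}{1937719913}$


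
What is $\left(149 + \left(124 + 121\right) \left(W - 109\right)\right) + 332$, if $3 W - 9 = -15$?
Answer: $-26714$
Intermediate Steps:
$W = -2$ ($W = 3 + \frac{1}{3} \left(-15\right) = 3 - 5 = -2$)
$\left(149 + \left(124 + 121\right) \left(W - 109\right)\right) + 332 = \left(149 + \left(124 + 121\right) \left(-2 - 109\right)\right) + 332 = \left(149 + 245 \left(-111\right)\right) + 332 = \left(149 - 27195\right) + 332 = -27046 + 332 = -26714$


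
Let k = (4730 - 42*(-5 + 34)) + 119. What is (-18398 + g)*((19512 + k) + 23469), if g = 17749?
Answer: -30251188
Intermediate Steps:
k = 3631 (k = (4730 - 42*29) + 119 = (4730 - 1218) + 119 = 3512 + 119 = 3631)
(-18398 + g)*((19512 + k) + 23469) = (-18398 + 17749)*((19512 + 3631) + 23469) = -649*(23143 + 23469) = -649*46612 = -30251188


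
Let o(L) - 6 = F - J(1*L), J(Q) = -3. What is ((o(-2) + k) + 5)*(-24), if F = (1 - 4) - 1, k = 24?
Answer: -816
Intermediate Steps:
F = -4 (F = -3 - 1 = -4)
o(L) = 5 (o(L) = 6 + (-4 - 1*(-3)) = 6 + (-4 + 3) = 6 - 1 = 5)
((o(-2) + k) + 5)*(-24) = ((5 + 24) + 5)*(-24) = (29 + 5)*(-24) = 34*(-24) = -816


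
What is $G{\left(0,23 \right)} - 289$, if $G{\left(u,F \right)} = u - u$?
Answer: $-289$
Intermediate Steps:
$G{\left(u,F \right)} = 0$
$G{\left(0,23 \right)} - 289 = 0 - 289 = -289$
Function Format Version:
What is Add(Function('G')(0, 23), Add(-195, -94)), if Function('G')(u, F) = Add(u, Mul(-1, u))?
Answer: -289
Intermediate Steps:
Function('G')(u, F) = 0
Add(Function('G')(0, 23), Add(-195, -94)) = Add(0, Add(-195, -94)) = Add(0, -289) = -289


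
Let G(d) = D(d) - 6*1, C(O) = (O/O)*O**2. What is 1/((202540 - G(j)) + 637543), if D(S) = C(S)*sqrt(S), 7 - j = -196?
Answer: 840089/361018646678 + 41209*sqrt(203)/361018646678 ≈ 3.9533e-6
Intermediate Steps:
C(O) = O**2 (C(O) = 1*O**2 = O**2)
j = 203 (j = 7 - 1*(-196) = 7 + 196 = 203)
D(S) = S**(5/2) (D(S) = S**2*sqrt(S) = S**(5/2))
G(d) = -6 + d**(5/2) (G(d) = d**(5/2) - 6*1 = d**(5/2) - 6 = -6 + d**(5/2))
1/((202540 - G(j)) + 637543) = 1/((202540 - (-6 + 203**(5/2))) + 637543) = 1/((202540 - (-6 + 41209*sqrt(203))) + 637543) = 1/((202540 + (6 - 41209*sqrt(203))) + 637543) = 1/((202546 - 41209*sqrt(203)) + 637543) = 1/(840089 - 41209*sqrt(203))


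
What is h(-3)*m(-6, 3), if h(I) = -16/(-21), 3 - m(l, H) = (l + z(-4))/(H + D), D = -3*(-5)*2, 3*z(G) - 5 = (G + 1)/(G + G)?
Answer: 4954/2079 ≈ 2.3829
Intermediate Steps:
z(G) = 5/3 + (1 + G)/(6*G) (z(G) = 5/3 + ((G + 1)/(G + G))/3 = 5/3 + ((1 + G)/((2*G)))/3 = 5/3 + ((1 + G)*(1/(2*G)))/3 = 5/3 + ((1 + G)/(2*G))/3 = 5/3 + (1 + G)/(6*G))
D = 30 (D = 15*2 = 30)
m(l, H) = 3 - (43/24 + l)/(30 + H) (m(l, H) = 3 - (l + (⅙)*(1 + 11*(-4))/(-4))/(H + 30) = 3 - (l + (⅙)*(-¼)*(1 - 44))/(30 + H) = 3 - (l + (⅙)*(-¼)*(-43))/(30 + H) = 3 - (l + 43/24)/(30 + H) = 3 - (43/24 + l)/(30 + H))
h(I) = 16/21 (h(I) = -16*(-1/21) = 16/21)
h(-3)*m(-6, 3) = 16*((2117/24 - 1*(-6) + 3*3)/(30 + 3))/21 = 16*((2117/24 + 6 + 9)/33)/21 = 16*((1/33)*(2477/24))/21 = (16/21)*(2477/792) = 4954/2079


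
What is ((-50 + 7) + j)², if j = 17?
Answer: 676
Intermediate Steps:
((-50 + 7) + j)² = ((-50 + 7) + 17)² = (-43 + 17)² = (-26)² = 676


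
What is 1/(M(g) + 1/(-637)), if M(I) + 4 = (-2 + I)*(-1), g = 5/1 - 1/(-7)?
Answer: -637/4551 ≈ -0.13997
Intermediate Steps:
g = 36/7 (g = 5*1 - 1*(-⅐) = 5 + ⅐ = 36/7 ≈ 5.1429)
M(I) = -2 - I (M(I) = -4 + (-2 + I)*(-1) = -4 + (2 - I) = -2 - I)
1/(M(g) + 1/(-637)) = 1/((-2 - 1*36/7) + 1/(-637)) = 1/((-2 - 36/7) - 1/637) = 1/(-50/7 - 1/637) = 1/(-4551/637) = -637/4551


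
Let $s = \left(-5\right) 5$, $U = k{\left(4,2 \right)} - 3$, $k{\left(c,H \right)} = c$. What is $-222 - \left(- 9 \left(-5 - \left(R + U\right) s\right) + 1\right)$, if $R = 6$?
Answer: $1307$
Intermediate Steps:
$U = 1$ ($U = 4 - 3 = 1$)
$s = -25$
$-222 - \left(- 9 \left(-5 - \left(R + U\right) s\right) + 1\right) = -222 - \left(- 9 \left(-5 - \left(6 + 1\right) \left(-25\right)\right) + 1\right) = -222 - \left(- 9 \left(-5 - 7 \left(-25\right)\right) + 1\right) = -222 - \left(- 9 \left(-5 - -175\right) + 1\right) = -222 - \left(- 9 \left(-5 + 175\right) + 1\right) = -222 - \left(\left(-9\right) 170 + 1\right) = -222 - \left(-1530 + 1\right) = -222 - -1529 = -222 + 1529 = 1307$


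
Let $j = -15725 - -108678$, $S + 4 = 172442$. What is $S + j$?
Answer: $265391$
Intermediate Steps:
$S = 172438$ ($S = -4 + 172442 = 172438$)
$j = 92953$ ($j = -15725 + 108678 = 92953$)
$S + j = 172438 + 92953 = 265391$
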